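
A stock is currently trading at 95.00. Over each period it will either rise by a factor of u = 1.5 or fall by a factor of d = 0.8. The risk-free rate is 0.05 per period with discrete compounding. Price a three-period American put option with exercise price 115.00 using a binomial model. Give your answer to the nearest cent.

26.91

Risk-neutral probability p = (1 + 0.05 − 0.8)/(1.5 − 0.8) = 0.2500/0.7000 = 0.3571
Terminal stock prices: S_uuu = 320.6, S_uud = 171, S_udd = 91.2, S_ddd = 48.64
Terminal payoffs (K − S): max(-205.6, 0) = 0, max(-56, 0) = 0, max(23.8, 0) = 23.8, max(66.36, 0) = 66.36
Node uu (S = 213.8): continuation = 1/1.05·[0.3571·0.0000 + 0.6429·0.0000] = 0.0000; exercise value = 0.0000 ≤ continuation, so V_uu = 0.0000
Node ud (S = 114): continuation = 1/1.05·[0.3571·0.0000 + 0.6429·23.8000] = 14.5714; exercise value = 1.0000 ≤ continuation, so V_ud = 14.5714
Node dd (S = 60.8): continuation = 1/1.05·[0.3571·23.8000 + 0.6429·66.3600] = 48.7238; exercise value = 54.2000 > continuation, so V_dd = 54.2000 (exercise)
Node u (S = 142.5): continuation = 1/1.05·[0.3571·0.0000 + 0.6429·14.5714] = 8.9213; exercise value = 0.0000 ≤ continuation, so V_u = 8.9213
Node d (S = 76): continuation = 1/1.05·[0.3571·14.5714 + 0.6429·54.2000] = 38.1399; exercise value = 39.0000 > continuation, so V_d = 39.0000 (exercise)
Node 0 (S = 95): continuation = 1/1.05·[0.3571·8.9213 + 0.6429·39.0000] = 26.9120; exercise value = 20.0000 ≤ continuation, so V_0 = 26.9120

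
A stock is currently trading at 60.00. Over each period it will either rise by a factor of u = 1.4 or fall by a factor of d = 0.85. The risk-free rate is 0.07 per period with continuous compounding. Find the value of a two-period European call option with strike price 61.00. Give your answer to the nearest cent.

Risk-neutral probability p = (e^0.07 − 0.85)/(1.4 − 0.85) = 0.2225/0.5500 = 0.4046
Terminal stock prices: S_uu = 117.6, S_ud = 71.4, S_dd = 43.35
Terminal payoffs (S − K): max(56.6, 0) = 56.6, max(10.4, 0) = 10.4, max(-17.65, 0) = 0
Node u (S = 84): V_u = e^(−0.07)·[0.4046·56.6000 + 0.5954·10.4000] = 27.1240
Node d (S = 51): V_d = e^(−0.07)·[0.4046·10.4000 + 0.5954·0.0000] = 3.9230
Node 0 (S = 60): V_0 = e^(−0.07)·[0.4046·27.1240 + 0.5954·3.9230] = 12.4094

12.41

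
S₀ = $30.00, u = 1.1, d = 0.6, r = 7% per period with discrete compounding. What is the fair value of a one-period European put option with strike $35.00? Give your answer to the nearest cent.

$2.71

Risk-neutral probability p = (1 + 0.07 − 0.6)/(1.1 − 0.6) = 0.4700/0.5000 = 0.9400
Terminal stock prices: S_u = 33, S_d = 18
Terminal payoffs (K − S): max(2, 0) = 2, max(17, 0) = 17
Node 0 (S = 30): V_0 = 1/1.07·[0.9400·2.0000 + 0.0600·17.0000] = 2.7103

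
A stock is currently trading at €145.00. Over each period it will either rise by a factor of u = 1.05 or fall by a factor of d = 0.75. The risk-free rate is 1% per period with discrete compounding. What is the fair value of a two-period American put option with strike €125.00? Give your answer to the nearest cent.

Risk-neutral probability p = (1 + 0.01 − 0.75)/(1.05 − 0.75) = 0.2600/0.3000 = 0.8667
Terminal stock prices: S_uu = 159.9, S_ud = 114.2, S_dd = 81.56
Terminal payoffs (K − S): max(-34.86, 0) = 0, max(10.81, 0) = 10.81, max(43.44, 0) = 43.44
Node u (S = 152.2): continuation = 1/1.01·[0.8667·0.0000 + 0.1333·10.8125] = 1.4274; exercise value = 0.0000 ≤ continuation, so V_u = 1.4274
Node d (S = 108.8): continuation = 1/1.01·[0.8667·10.8125 + 0.1333·43.4375] = 15.0124; exercise value = 16.2500 > continuation, so V_d = 16.2500 (exercise)
Node 0 (S = 145): continuation = 1/1.01·[0.8667·1.4274 + 0.1333·16.2500] = 3.3700; exercise value = 0.0000 ≤ continuation, so V_0 = 3.3700

€3.37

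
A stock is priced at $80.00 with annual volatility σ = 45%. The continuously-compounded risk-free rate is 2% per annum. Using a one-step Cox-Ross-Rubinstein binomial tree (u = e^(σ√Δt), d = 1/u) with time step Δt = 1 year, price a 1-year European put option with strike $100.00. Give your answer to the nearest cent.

CRR parameters: u = e^(σ√Δt) = e^(0.45·√1) = 1.5683, d = 1/u = 0.6376
Per-period rate: rΔt = 0.02·1 = 0.02, so R = e^0.02 = 1.0202
Risk-neutral probability p = (e^0.02 − 0.6376)/(1.5683 − 0.6376) = 0.3826/0.9307 = 0.4111
Terminal stock prices: S_u = 125.5, S_d = 51.01
Terminal payoffs (K − S): max(-25.46, 0) = 0, max(48.99, 0) = 48.99
Node 0 (S = 80): V_0 = e^(−0.02)·[0.4111·0.0000 + 0.5889·48.9897] = 28.2804

$28.28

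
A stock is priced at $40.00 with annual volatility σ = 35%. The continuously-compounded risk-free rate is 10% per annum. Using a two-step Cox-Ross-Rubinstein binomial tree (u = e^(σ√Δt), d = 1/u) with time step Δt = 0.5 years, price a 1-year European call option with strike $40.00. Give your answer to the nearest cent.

CRR parameters: u = e^(σ√Δt) = e^(0.35·√0.5) = 1.2808, d = 1/u = 0.7808
Per-period rate: rΔt = 0.1·0.5 = 0.05, so R = e^0.05 = 1.0513
Risk-neutral probability p = (e^0.05 − 0.7808)/(1.2808 − 0.7808) = 0.2705/0.5000 = 0.5410
Terminal stock prices: S_uu = 65.62, S_ud = 40, S_dd = 24.38
Terminal payoffs (S − K): max(25.62, 0) = 25.62, max(0, 0) = 0, max(-15.62, 0) = 0
Node u (S = 51.23): V_u = e^(−0.05)·[0.5410·25.6183 + 0.4590·0.0000] = 13.1830
Node d (S = 31.23): V_d = e^(−0.05)·[0.5410·0.0000 + 0.4590·0.0000] = 0.0000
Node 0 (S = 40): V_0 = e^(−0.05)·[0.5410·13.1830 + 0.4590·0.0000] = 6.7838

$6.78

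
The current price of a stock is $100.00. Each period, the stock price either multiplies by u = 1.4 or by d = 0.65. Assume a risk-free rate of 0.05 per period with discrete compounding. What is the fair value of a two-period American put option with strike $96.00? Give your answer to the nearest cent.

$14.91

Risk-neutral probability p = (1 + 0.05 − 0.65)/(1.4 − 0.65) = 0.4000/0.7500 = 0.5333
Terminal stock prices: S_uu = 196, S_ud = 91, S_dd = 42.25
Terminal payoffs (K − S): max(-100, 0) = 0, max(5, 0) = 5, max(53.75, 0) = 53.75
Node u (S = 140): continuation = 1/1.05·[0.5333·0.0000 + 0.4667·5.0000] = 2.2222; exercise value = 0.0000 ≤ continuation, so V_u = 2.2222
Node d (S = 65): continuation = 1/1.05·[0.5333·5.0000 + 0.4667·53.7500] = 26.4286; exercise value = 31.0000 > continuation, so V_d = 31.0000 (exercise)
Node 0 (S = 100): continuation = 1/1.05·[0.5333·2.2222 + 0.4667·31.0000] = 14.9065; exercise value = 0.0000 ≤ continuation, so V_0 = 14.9065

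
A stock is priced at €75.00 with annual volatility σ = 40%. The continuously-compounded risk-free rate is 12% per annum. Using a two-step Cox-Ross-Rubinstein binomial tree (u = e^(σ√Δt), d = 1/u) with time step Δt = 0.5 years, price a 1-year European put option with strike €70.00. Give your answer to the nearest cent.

€5.20

CRR parameters: u = e^(σ√Δt) = e^(0.4·√0.5) = 1.3269, d = 1/u = 0.7536
Per-period rate: rΔt = 0.12·0.5 = 0.06, so R = e^0.06 = 1.0618
Risk-neutral probability p = (e^0.06 − 0.7536)/(1.3269 − 0.7536) = 0.3082/0.5733 = 0.5376
Terminal stock prices: S_uu = 132, S_ud = 75, S_dd = 42.6
Terminal payoffs (K − S): max(-62.05, 0) = 0, max(-5, 0) = 0, max(27.4, 0) = 27.4
Node u (S = 99.52): V_u = e^(−0.06)·[0.5376·0.0000 + 0.4624·0.0000] = 0.0000
Node d (S = 56.52): V_d = e^(−0.06)·[0.5376·0.0000 + 0.4624·27.4022] = 11.9322
Node 0 (S = 75): V_0 = e^(−0.06)·[0.5376·0.0000 + 0.4624·11.9322] = 5.1959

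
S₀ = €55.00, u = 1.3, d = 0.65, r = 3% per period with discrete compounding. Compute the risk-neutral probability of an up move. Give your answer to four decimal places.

Risk-neutral probability p = (1 + 0.03 − 0.65)/(1.3 − 0.65) = 0.3800/0.6500 = 0.5846

p = 0.5846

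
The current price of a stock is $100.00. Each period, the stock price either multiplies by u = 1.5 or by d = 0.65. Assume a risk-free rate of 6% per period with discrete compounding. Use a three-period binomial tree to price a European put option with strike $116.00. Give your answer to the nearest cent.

Risk-neutral probability p = (1 + 0.06 − 0.65)/(1.5 − 0.65) = 0.4100/0.8500 = 0.4824
Terminal stock prices: S_uuu = 337.5, S_uud = 146.2, S_udd = 63.38, S_ddd = 27.46
Terminal payoffs (K − S): max(-221.5, 0) = 0, max(-30.25, 0) = 0, max(52.62, 0) = 52.62, max(88.54, 0) = 88.54
Node uu (S = 225): V_uu = 1/1.06·[0.4824·0.0000 + 0.5176·0.0000] = 0.0000
Node ud (S = 97.5): V_ud = 1/1.06·[0.4824·0.0000 + 0.5176·52.6250] = 25.6992
Node dd (S = 42.25): V_dd = 1/1.06·[0.4824·52.6250 + 0.5176·88.5375] = 67.1840
Node u (S = 150): V_u = 1/1.06·[0.4824·0.0000 + 0.5176·25.6992] = 12.5501
Node d (S = 65): V_d = 1/1.06·[0.4824·25.6992 + 0.5176·67.1840] = 44.5035
Node 0 (S = 100): V_0 = 1/1.06·[0.4824·12.5501 + 0.5176·44.5035] = 27.4440

$27.44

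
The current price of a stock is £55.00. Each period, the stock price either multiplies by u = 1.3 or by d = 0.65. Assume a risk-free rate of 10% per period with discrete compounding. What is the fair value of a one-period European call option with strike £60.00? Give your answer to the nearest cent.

Risk-neutral probability p = (1 + 0.1 − 0.65)/(1.3 − 0.65) = 0.4500/0.6500 = 0.6923
Terminal stock prices: S_u = 71.5, S_d = 35.75
Terminal payoffs (S − K): max(11.5, 0) = 11.5, max(-24.25, 0) = 0
Node 0 (S = 55): V_0 = 1/1.1·[0.6923·11.5000 + 0.3077·0.0000] = 7.2378

£7.24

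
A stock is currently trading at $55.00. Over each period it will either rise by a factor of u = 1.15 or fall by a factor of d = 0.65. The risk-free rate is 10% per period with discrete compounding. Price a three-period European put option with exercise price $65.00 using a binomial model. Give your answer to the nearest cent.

Risk-neutral probability p = (1 + 0.1 − 0.65)/(1.15 − 0.65) = 0.4500/0.5000 = 0.9000
Terminal stock prices: S_uuu = 83.65, S_uud = 47.28, S_udd = 26.72, S_ddd = 15.1
Terminal payoffs (K − S): max(-18.65, 0) = 0, max(17.72, 0) = 17.72, max(38.28, 0) = 38.28, max(49.9, 0) = 49.9
Node uu (S = 72.74): V_uu = 1/1.1·[0.9000·0.0000 + 0.1000·17.7206] = 1.6110
Node ud (S = 41.11): V_ud = 1/1.1·[0.9000·17.7206 + 0.1000·38.2769] = 17.9784
Node dd (S = 23.24): V_dd = 1/1.1·[0.9000·38.2769 + 0.1000·49.8956] = 35.8534
Node u (S = 63.25): V_u = 1/1.1·[0.9000·1.6110 + 0.1000·17.9784] = 2.9525
Node d (S = 35.75): V_d = 1/1.1·[0.9000·17.9784 + 0.1000·35.8534] = 17.9690
Node 0 (S = 55): V_0 = 1/1.1·[0.9000·2.9525 + 0.1000·17.9690] = 4.0492

$4.05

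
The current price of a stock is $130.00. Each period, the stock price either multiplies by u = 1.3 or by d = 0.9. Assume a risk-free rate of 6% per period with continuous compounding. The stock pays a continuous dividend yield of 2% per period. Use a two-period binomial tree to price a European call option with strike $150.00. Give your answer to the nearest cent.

$8.51

Per-period risk-free factor R = e^0.06 = 1.0618; dividend-adjusted growth = e^(0.06−0.02) = 1.0408.
Risk-neutral probability p = (1.0408 − 0.9)/(1.3 − 0.9) = 0.1408/0.4000 = 0.3520
Terminal stock prices: S_uu = 219.7, S_ud = 152.1, S_dd = 105.3
Terminal payoffs (S − K): max(69.7, 0) = 69.7, max(2.1, 0) = 2.1, max(-44.7, 0) = 0
Node u (S = 169): V_u = e^(−0.06)·[0.3520·69.7000 + 0.6480·2.1000] = 24.3889
Node d (S = 117): V_d = e^(−0.06)·[0.3520·2.1000 + 0.6480·0.0000] = 0.6962
Node 0 (S = 130): V_0 = e^(−0.06)·[0.3520·24.3889 + 0.6480·0.6962] = 8.5104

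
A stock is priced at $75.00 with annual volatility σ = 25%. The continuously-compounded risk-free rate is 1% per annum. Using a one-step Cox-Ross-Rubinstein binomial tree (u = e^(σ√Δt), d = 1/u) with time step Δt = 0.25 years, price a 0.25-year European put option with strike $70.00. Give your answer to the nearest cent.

CRR parameters: u = e^(σ√Δt) = e^(0.25·√0.25) = 1.1331, d = 1/u = 0.8825
Per-period rate: rΔt = 0.01·0.25 = 0.0025, so R = e^0.0025 = 1.0025
Risk-neutral probability p = (e^0.0025 − 0.8825)/(1.1331 − 0.8825) = 0.1200/0.2507 = 0.4788
Terminal stock prices: S_u = 84.99, S_d = 66.19
Terminal payoffs (K − S): max(-14.99, 0) = 0, max(3.813, 0) = 3.813
Node 0 (S = 75): V_0 = e^(−0.0025)·[0.4788·0.0000 + 0.5212·3.8127] = 1.9823

$1.98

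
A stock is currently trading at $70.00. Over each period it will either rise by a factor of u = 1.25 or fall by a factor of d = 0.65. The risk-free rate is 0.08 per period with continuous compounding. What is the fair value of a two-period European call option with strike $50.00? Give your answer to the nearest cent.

$28.74

Risk-neutral probability p = (e^0.08 − 0.65)/(1.25 − 0.65) = 0.4333/0.6000 = 0.7221
Terminal stock prices: S_uu = 109.4, S_ud = 56.88, S_dd = 29.58
Terminal payoffs (S − K): max(59.38, 0) = 59.38, max(6.875, 0) = 6.875, max(-20.42, 0) = 0
Node u (S = 87.5): V_u = e^(−0.08)·[0.7221·59.3750 + 0.2779·6.8750] = 41.3442
Node d (S = 45.5): V_d = e^(−0.08)·[0.7221·6.8750 + 0.2779·0.0000] = 4.5830
Node 0 (S = 70): V_0 = e^(−0.08)·[0.7221·41.3442 + 0.2779·4.5830] = 28.7365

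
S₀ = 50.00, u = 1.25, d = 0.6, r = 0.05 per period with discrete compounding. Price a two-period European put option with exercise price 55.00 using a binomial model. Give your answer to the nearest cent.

Risk-neutral probability p = (1 + 0.05 − 0.6)/(1.25 − 0.6) = 0.4500/0.6500 = 0.6923
Terminal stock prices: S_uu = 78.12, S_ud = 37.5, S_dd = 18
Terminal payoffs (K − S): max(-23.12, 0) = 0, max(17.5, 0) = 17.5, max(37, 0) = 37
Node u (S = 62.5): V_u = 1/1.05·[0.6923·0.0000 + 0.3077·17.5000] = 5.1282
Node d (S = 30): V_d = 1/1.05·[0.6923·17.5000 + 0.3077·37.0000] = 22.3810
Node 0 (S = 50): V_0 = 1/1.05·[0.6923·5.1282 + 0.3077·22.3810] = 9.9398

9.94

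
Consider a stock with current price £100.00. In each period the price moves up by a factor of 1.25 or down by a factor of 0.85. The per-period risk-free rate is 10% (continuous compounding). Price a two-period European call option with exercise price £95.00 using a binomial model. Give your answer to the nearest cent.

£24.66

Risk-neutral probability p = (e^0.1 − 0.85)/(1.25 − 0.85) = 0.2552/0.4000 = 0.6379
Terminal stock prices: S_uu = 156.2, S_ud = 106.2, S_dd = 72.25
Terminal payoffs (S − K): max(61.25, 0) = 61.25, max(11.25, 0) = 11.25, max(-22.75, 0) = 0
Node u (S = 125): V_u = e^(−0.1)·[0.6379·61.2500 + 0.3621·11.2500] = 39.0404
Node d (S = 85): V_d = e^(−0.1)·[0.6379·11.2500 + 0.3621·0.0000] = 6.4937
Node 0 (S = 100): V_0 = e^(−0.1)·[0.6379·39.0404 + 0.3621·6.4937] = 24.6624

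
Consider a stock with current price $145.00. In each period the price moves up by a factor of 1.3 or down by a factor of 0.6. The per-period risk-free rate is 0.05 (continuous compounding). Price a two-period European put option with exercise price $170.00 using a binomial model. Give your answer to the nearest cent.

$37.05

Risk-neutral probability p = (e^0.05 − 0.6)/(1.3 − 0.6) = 0.4513/0.7000 = 0.6447
Terminal stock prices: S_uu = 245.1, S_ud = 113.1, S_dd = 52.2
Terminal payoffs (K − S): max(-75.05, 0) = 0, max(56.9, 0) = 56.9, max(117.8, 0) = 117.8
Node u (S = 188.5): V_u = e^(−0.05)·[0.6447·0.0000 + 0.3553·56.9000] = 19.2321
Node d (S = 87): V_d = e^(−0.05)·[0.6447·56.9000 + 0.3553·117.8000] = 74.7090
Node 0 (S = 145): V_0 = e^(−0.05)·[0.6447·19.2321 + 0.3553·74.7090] = 37.0452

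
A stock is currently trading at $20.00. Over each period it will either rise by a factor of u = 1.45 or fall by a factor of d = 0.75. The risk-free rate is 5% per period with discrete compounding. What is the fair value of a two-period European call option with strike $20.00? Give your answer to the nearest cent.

Risk-neutral probability p = (1 + 0.05 − 0.75)/(1.45 − 0.75) = 0.3000/0.7000 = 0.4286
Terminal stock prices: S_uu = 42.05, S_ud = 21.75, S_dd = 11.25
Terminal payoffs (S − K): max(22.05, 0) = 22.05, max(1.75, 0) = 1.75, max(-8.75, 0) = 0
Node u (S = 29): V_u = 1/1.05·[0.4286·22.0500 + 0.5714·1.7500] = 9.9524
Node d (S = 15): V_d = 1/1.05·[0.4286·1.7500 + 0.5714·0.0000] = 0.7143
Node 0 (S = 20): V_0 = 1/1.05·[0.4286·9.9524 + 0.5714·0.7143] = 4.4509

$4.45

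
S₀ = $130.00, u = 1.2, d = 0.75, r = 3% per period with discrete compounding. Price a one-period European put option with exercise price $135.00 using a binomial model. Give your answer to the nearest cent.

$13.75

Risk-neutral probability p = (1 + 0.03 − 0.75)/(1.2 − 0.75) = 0.2800/0.4500 = 0.6222
Terminal stock prices: S_u = 156, S_d = 97.5
Terminal payoffs (K − S): max(-21, 0) = 0, max(37.5, 0) = 37.5
Node 0 (S = 130): V_0 = 1/1.03·[0.6222·0.0000 + 0.3778·37.5000] = 13.7540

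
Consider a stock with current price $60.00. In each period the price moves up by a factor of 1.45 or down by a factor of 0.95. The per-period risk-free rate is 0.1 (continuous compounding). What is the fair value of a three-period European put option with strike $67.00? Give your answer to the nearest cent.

Risk-neutral probability p = (e^0.1 − 0.95)/(1.45 − 0.95) = 0.1552/0.5000 = 0.3103
Terminal stock prices: S_uuu = 182.9, S_uud = 119.8, S_udd = 78.52, S_ddd = 51.44
Terminal payoffs (K − S): max(-115.9, 0) = 0, max(-52.84, 0) = 0, max(-11.52, 0) = 0, max(15.56, 0) = 15.56
Node uu (S = 126.2): V_uu = e^(−0.1)·[0.3103·0.0000 + 0.6897·0.0000] = 0.0000
Node ud (S = 82.65): V_ud = e^(−0.1)·[0.3103·0.0000 + 0.6897·0.0000] = 0.0000
Node dd (S = 54.15): V_dd = e^(−0.1)·[0.3103·0.0000 + 0.6897·15.5575] = 9.7083
Node u (S = 87): V_u = e^(−0.1)·[0.3103·0.0000 + 0.6897·0.0000] = 0.0000
Node d (S = 57): V_d = e^(−0.1)·[0.3103·0.0000 + 0.6897·9.7083] = 6.0583
Node 0 (S = 60): V_0 = e^(−0.1)·[0.3103·0.0000 + 0.6897·6.0583] = 3.7805

$3.78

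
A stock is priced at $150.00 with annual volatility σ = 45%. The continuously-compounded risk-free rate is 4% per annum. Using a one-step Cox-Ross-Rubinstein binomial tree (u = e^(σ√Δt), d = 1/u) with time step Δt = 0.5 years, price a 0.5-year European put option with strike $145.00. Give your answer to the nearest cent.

CRR parameters: u = e^(σ√Δt) = e^(0.45·√0.5) = 1.3746, d = 1/u = 0.7275
Per-period rate: rΔt = 0.04·0.5 = 0.02, so R = e^0.02 = 1.0202
Risk-neutral probability p = (e^0.02 − 0.7275)/(1.3746 − 0.7275) = 0.2927/0.6472 = 0.4523
Terminal stock prices: S_u = 206.2, S_d = 109.1
Terminal payoffs (K − S): max(-61.2, 0) = 0, max(35.88, 0) = 35.88
Node 0 (S = 150): V_0 = e^(−0.02)·[0.4523·0.0000 + 0.5477·35.8812] = 19.2620

$19.26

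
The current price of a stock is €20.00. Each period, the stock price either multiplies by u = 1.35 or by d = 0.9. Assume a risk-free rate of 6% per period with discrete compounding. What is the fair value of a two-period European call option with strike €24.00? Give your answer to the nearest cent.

€1.52

Risk-neutral probability p = (1 + 0.06 − 0.9)/(1.35 − 0.9) = 0.1600/0.4500 = 0.3556
Terminal stock prices: S_uu = 36.45, S_ud = 24.3, S_dd = 16.2
Terminal payoffs (S − K): max(12.45, 0) = 12.45, max(0.3, 0) = 0.3, max(-7.8, 0) = 0
Node u (S = 27): V_u = 1/1.06·[0.3556·12.4500 + 0.6444·0.3000] = 4.3585
Node d (S = 18): V_d = 1/1.06·[0.3556·0.3000 + 0.6444·0.0000] = 0.1006
Node 0 (S = 20): V_0 = 1/1.06·[0.3556·4.3585 + 0.6444·0.1006] = 1.5231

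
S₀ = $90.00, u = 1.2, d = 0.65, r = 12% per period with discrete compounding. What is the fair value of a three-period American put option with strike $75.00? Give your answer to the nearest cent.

$2.62

Risk-neutral probability p = (1 + 0.12 − 0.65)/(1.2 − 0.65) = 0.4700/0.5500 = 0.8545
Terminal stock prices: S_uuu = 155.5, S_uud = 84.24, S_udd = 45.63, S_ddd = 24.72
Terminal payoffs (K − S): max(-80.52, 0) = 0, max(-9.24, 0) = 0, max(29.37, 0) = 29.37, max(50.28, 0) = 50.28
Node uu (S = 129.6): continuation = 1/1.12·[0.8545·0.0000 + 0.1455·0.0000] = 0.0000; exercise value = 0.0000 ≤ continuation, so V_uu = 0.0000
Node ud (S = 70.2): continuation = 1/1.12·[0.8545·0.0000 + 0.1455·29.3700] = 3.8143; exercise value = 4.8000 > continuation, so V_ud = 4.8000 (exercise)
Node dd (S = 38.03): continuation = 1/1.12·[0.8545·29.3700 + 0.1455·50.2837] = 28.9393; exercise value = 36.9750 > continuation, so V_dd = 36.9750 (exercise)
Node u (S = 108): continuation = 1/1.12·[0.8545·0.0000 + 0.1455·4.8000] = 0.6234; exercise value = 0.0000 ≤ continuation, so V_u = 0.6234
Node d (S = 58.5): continuation = 1/1.12·[0.8545·4.8000 + 0.1455·36.9750] = 8.4643; exercise value = 16.5000 > continuation, so V_d = 16.5000 (exercise)
Node 0 (S = 90): continuation = 1/1.12·[0.8545·0.6234 + 0.1455·16.5000] = 2.6185; exercise value = 0.0000 ≤ continuation, so V_0 = 2.6185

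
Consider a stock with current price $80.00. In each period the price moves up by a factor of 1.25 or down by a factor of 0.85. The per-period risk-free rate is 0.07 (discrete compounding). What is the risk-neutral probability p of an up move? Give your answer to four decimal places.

Risk-neutral probability p = (1 + 0.07 − 0.85)/(1.25 − 0.85) = 0.2200/0.4000 = 0.5500

p = 0.5500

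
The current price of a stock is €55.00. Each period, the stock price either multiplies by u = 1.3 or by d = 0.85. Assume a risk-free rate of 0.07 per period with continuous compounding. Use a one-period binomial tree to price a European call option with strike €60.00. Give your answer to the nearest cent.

€5.30

Risk-neutral probability p = (e^0.07 − 0.85)/(1.3 − 0.85) = 0.2225/0.4500 = 0.4945
Terminal stock prices: S_u = 71.5, S_d = 46.75
Terminal payoffs (S − K): max(11.5, 0) = 11.5, max(-13.25, 0) = 0
Node 0 (S = 55): V_0 = e^(−0.07)·[0.4945·11.5000 + 0.5055·0.0000] = 5.3019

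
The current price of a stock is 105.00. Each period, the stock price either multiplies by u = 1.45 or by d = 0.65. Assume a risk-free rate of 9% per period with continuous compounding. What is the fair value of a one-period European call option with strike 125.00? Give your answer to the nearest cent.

Risk-neutral probability p = (e^0.09 − 0.65)/(1.45 − 0.65) = 0.4442/0.8000 = 0.5552
Terminal stock prices: S_u = 152.2, S_d = 68.25
Terminal payoffs (S − K): max(27.25, 0) = 27.25, max(-56.75, 0) = 0
Node 0 (S = 105): V_0 = e^(−0.09)·[0.5552·27.2500 + 0.4448·0.0000] = 13.8275

13.83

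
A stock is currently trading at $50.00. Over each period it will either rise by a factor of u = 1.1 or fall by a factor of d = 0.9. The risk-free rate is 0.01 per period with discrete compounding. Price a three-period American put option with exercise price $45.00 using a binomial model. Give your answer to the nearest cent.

Risk-neutral probability p = (1 + 0.01 − 0.9)/(1.1 − 0.9) = 0.1100/0.2000 = 0.5500
Terminal stock prices: S_uuu = 66.55, S_uud = 54.45, S_udd = 44.55, S_ddd = 36.45
Terminal payoffs (K − S): max(-21.55, 0) = 0, max(-9.45, 0) = 0, max(0.45, 0) = 0.45, max(8.55, 0) = 8.55
Node uu (S = 60.5): continuation = 1/1.01·[0.5500·0.0000 + 0.4500·0.0000] = 0.0000; exercise value = 0.0000 ≤ continuation, so V_uu = 0.0000
Node ud (S = 49.5): continuation = 1/1.01·[0.5500·0.0000 + 0.4500·0.4500] = 0.2005; exercise value = 0.0000 ≤ continuation, so V_ud = 0.2005
Node dd (S = 40.5): continuation = 1/1.01·[0.5500·0.4500 + 0.4500·8.5500] = 4.0545; exercise value = 4.5000 > continuation, so V_dd = 4.5000 (exercise)
Node u (S = 55): continuation = 1/1.01·[0.5500·0.0000 + 0.4500·0.2005] = 0.0893; exercise value = 0.0000 ≤ continuation, so V_u = 0.0893
Node d (S = 45): continuation = 1/1.01·[0.5500·0.2005 + 0.4500·4.5000] = 2.1141; exercise value = 0.0000 ≤ continuation, so V_d = 2.1141
Node 0 (S = 50): continuation = 1/1.01·[0.5500·0.0893 + 0.4500·2.1141] = 0.9906; exercise value = 0.0000 ≤ continuation, so V_0 = 0.9906

$0.99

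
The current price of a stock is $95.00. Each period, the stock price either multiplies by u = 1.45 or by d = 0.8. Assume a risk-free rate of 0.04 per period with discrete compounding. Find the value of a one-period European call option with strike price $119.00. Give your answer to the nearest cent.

$6.66

Risk-neutral probability p = (1 + 0.04 − 0.8)/(1.45 − 0.8) = 0.2400/0.6500 = 0.3692
Terminal stock prices: S_u = 137.8, S_d = 76
Terminal payoffs (S − K): max(18.75, 0) = 18.75, max(-43, 0) = 0
Node 0 (S = 95): V_0 = 1/1.04·[0.3692·18.7500 + 0.6308·0.0000] = 6.6568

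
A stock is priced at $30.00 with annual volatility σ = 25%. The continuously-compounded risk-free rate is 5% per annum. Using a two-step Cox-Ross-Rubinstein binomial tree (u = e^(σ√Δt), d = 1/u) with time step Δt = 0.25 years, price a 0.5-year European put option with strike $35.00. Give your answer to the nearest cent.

CRR parameters: u = e^(σ√Δt) = e^(0.25·√0.25) = 1.1331, d = 1/u = 0.8825
Per-period rate: rΔt = 0.05·0.25 = 0.0125, so R = e^0.0125 = 1.0126
Risk-neutral probability p = (e^0.0125 − 0.8825)/(1.1331 − 0.8825) = 0.1301/0.2507 = 0.5190
Terminal stock prices: S_uu = 38.52, S_ud = 30, S_dd = 23.36
Terminal payoffs (K − S): max(-3.521, 0) = 0, max(5, 0) = 5, max(11.64, 0) = 11.64
Node u (S = 33.99): V_u = e^(−0.0125)·[0.5190·0.0000 + 0.4810·5.0000] = 2.3753
Node d (S = 26.47): V_d = e^(−0.0125)·[0.5190·5.0000 + 0.4810·11.6360] = 8.0903
Node 0 (S = 30): V_0 = e^(−0.0125)·[0.5190·2.3753 + 0.4810·8.0903] = 5.0607

$5.06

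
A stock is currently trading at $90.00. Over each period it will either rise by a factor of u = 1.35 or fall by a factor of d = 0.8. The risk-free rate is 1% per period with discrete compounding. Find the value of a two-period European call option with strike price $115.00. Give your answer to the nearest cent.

$7.01

Risk-neutral probability p = (1 + 0.01 − 0.8)/(1.35 − 0.8) = 0.2100/0.5500 = 0.3818
Terminal stock prices: S_uu = 164, S_ud = 97.2, S_dd = 57.6
Terminal payoffs (S − K): max(49.03, 0) = 49.03, max(-17.8, 0) = 0, max(-57.4, 0) = 0
Node u (S = 121.5): V_u = 1/1.01·[0.3818·49.0250 + 0.6182·0.0000] = 18.5333
Node d (S = 72): V_d = 1/1.01·[0.3818·0.0000 + 0.6182·0.0000] = 0.0000
Node 0 (S = 90): V_0 = 1/1.01·[0.3818·18.5333 + 0.6182·0.0000] = 7.0063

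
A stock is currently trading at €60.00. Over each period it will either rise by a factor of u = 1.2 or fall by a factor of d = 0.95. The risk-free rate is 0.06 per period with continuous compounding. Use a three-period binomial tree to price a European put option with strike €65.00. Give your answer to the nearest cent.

€1.92

Risk-neutral probability p = (e^0.06 − 0.95)/(1.2 − 0.95) = 0.1118/0.2500 = 0.4473
Terminal stock prices: S_uuu = 103.7, S_uud = 82.08, S_udd = 64.98, S_ddd = 51.44
Terminal payoffs (K − S): max(-38.68, 0) = 0, max(-17.08, 0) = 0, max(0.02, 0) = 0.02, max(13.56, 0) = 13.56
Node uu (S = 86.4): V_uu = e^(−0.06)·[0.4473·0.0000 + 0.5527·0.0000] = 0.0000
Node ud (S = 68.4): V_ud = e^(−0.06)·[0.4473·0.0000 + 0.5527·0.0200] = 0.0104
Node dd (S = 54.15): V_dd = e^(−0.06)·[0.4473·0.0200 + 0.5527·13.5575] = 7.0647
Node u (S = 72): V_u = e^(−0.06)·[0.4473·0.0000 + 0.5527·0.0104] = 0.0054
Node d (S = 57): V_d = e^(−0.06)·[0.4473·0.0104 + 0.5527·7.0647] = 3.6813
Node 0 (S = 60): V_0 = e^(−0.06)·[0.4473·0.0054 + 0.5527·3.6813] = 1.9183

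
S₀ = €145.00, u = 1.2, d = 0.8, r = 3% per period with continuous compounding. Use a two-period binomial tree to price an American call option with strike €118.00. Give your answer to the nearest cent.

Risk-neutral probability p = (e^0.03 − 0.8)/(1.2 − 0.8) = 0.2305/0.4000 = 0.5761
Terminal stock prices: S_uu = 208.8, S_ud = 139.2, S_dd = 92.8
Terminal payoffs (S − K): max(90.8, 0) = 90.8, max(21.2, 0) = 21.2, max(-25.2, 0) = 0
Node u (S = 174): continuation = e^(−0.03)·[0.5761·90.8000 + 0.4239·21.2000] = 59.4874; exercise value = 56.0000 ≤ continuation, so V_u = 59.4874
Node d (S = 116): continuation = e^(−0.03)·[0.5761·21.2000 + 0.4239·0.0000] = 11.8531; exercise value = 0.0000 ≤ continuation, so V_d = 11.8531
Node 0 (S = 145): continuation = e^(−0.03)·[0.5761·59.4874 + 0.4239·11.8531] = 38.1356; exercise value = 27.0000 ≤ continuation, so V_0 = 38.1356

€38.14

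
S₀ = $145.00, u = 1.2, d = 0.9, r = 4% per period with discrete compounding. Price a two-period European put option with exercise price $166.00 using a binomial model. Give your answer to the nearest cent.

Risk-neutral probability p = (1 + 0.04 − 0.9)/(1.2 − 0.9) = 0.1400/0.3000 = 0.4667
Terminal stock prices: S_uu = 208.8, S_ud = 156.6, S_dd = 117.5
Terminal payoffs (K − S): max(-42.8, 0) = 0, max(9.4, 0) = 9.4, max(48.55, 0) = 48.55
Node u (S = 174): V_u = 1/1.04·[0.4667·0.0000 + 0.5333·9.4000] = 4.8205
Node d (S = 130.5): V_d = 1/1.04·[0.4667·9.4000 + 0.5333·48.5500] = 29.1154
Node 0 (S = 145): V_0 = 1/1.04·[0.4667·4.8205 + 0.5333·29.1154] = 17.0940

$17.09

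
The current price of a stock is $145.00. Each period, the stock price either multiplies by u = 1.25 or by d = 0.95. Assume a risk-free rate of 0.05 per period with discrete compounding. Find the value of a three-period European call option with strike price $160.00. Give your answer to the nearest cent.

$15.92

Risk-neutral probability p = (1 + 0.05 − 0.95)/(1.25 − 0.95) = 0.1000/0.3000 = 0.3333
Terminal stock prices: S_uuu = 283.2, S_uud = 215.2, S_udd = 163.6, S_ddd = 124.3
Terminal payoffs (S − K): max(123.2, 0) = 123.2, max(55.23, 0) = 55.23, max(3.578, 0) = 3.578, max(-35.68, 0) = 0
Node uu (S = 226.6): V_uu = 1/1.05·[0.3333·123.2031 + 0.6667·55.2344] = 74.1815
Node ud (S = 172.2): V_ud = 1/1.05·[0.3333·55.2344 + 0.6667·3.5781] = 19.8065
Node dd (S = 130.9): V_dd = 1/1.05·[0.3333·3.5781 + 0.6667·0.0000] = 1.1359
Node u (S = 181.2): V_u = 1/1.05·[0.3333·74.1815 + 0.6667·19.8065] = 36.1253
Node d (S = 137.8): V_d = 1/1.05·[0.3333·19.8065 + 0.6667·1.1359] = 7.0090
Node 0 (S = 145): V_0 = 1/1.05·[0.3333·36.1253 + 0.6667·7.0090] = 15.9185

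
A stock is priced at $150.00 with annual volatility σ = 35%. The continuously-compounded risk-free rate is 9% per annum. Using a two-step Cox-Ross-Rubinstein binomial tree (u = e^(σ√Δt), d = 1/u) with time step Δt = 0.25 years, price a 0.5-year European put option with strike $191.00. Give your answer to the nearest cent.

CRR parameters: u = e^(σ√Δt) = e^(0.35·√0.25) = 1.1912, d = 1/u = 0.8395
Per-period rate: rΔt = 0.09·0.25 = 0.0225, so R = e^0.0225 = 1.0228
Risk-neutral probability p = (e^0.0225 − 0.8395)/(1.1912 − 0.8395) = 0.1833/0.3518 = 0.5210
Terminal stock prices: S_uu = 212.9, S_ud = 150, S_dd = 105.7
Terminal payoffs (K − S): max(-21.86, 0) = 0, max(41, 0) = 41, max(85.3, 0) = 85.3
Node u (S = 178.7): V_u = e^(−0.0225)·[0.5210·0.0000 + 0.4790·41.0000] = 19.2003
Node d (S = 125.9): V_d = e^(−0.0225)·[0.5210·41.0000 + 0.4790·85.2968] = 60.8319
Node 0 (S = 150): V_0 = e^(−0.0225)·[0.5210·19.2003 + 0.4790·60.8319] = 38.2691

$38.27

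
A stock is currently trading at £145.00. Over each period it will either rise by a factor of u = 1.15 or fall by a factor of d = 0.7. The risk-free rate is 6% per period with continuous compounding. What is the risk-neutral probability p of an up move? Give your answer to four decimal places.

p = 0.8041

Risk-neutral probability p = (e^0.06 − 0.7)/(1.15 − 0.7) = 0.3618/0.4500 = 0.8041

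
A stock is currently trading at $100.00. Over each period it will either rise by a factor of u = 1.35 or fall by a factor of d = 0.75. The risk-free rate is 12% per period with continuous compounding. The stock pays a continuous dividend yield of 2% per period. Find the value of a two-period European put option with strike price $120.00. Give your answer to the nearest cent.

Per-period risk-free factor R = e^0.12 = 1.1275; dividend-adjusted growth = e^(0.12−0.02) = 1.1052.
Risk-neutral probability p = (1.1052 − 0.75)/(1.35 − 0.75) = 0.3552/0.6000 = 0.5920
Terminal stock prices: S_uu = 182.3, S_ud = 101.2, S_dd = 56.25
Terminal payoffs (K − S): max(-62.25, 0) = 0, max(18.75, 0) = 18.75, max(63.75, 0) = 63.75
Node u (S = 135): V_u = e^(−0.12)·[0.5920·0.0000 + 0.4080·18.7500] = 6.7857
Node d (S = 75): V_d = e^(−0.12)·[0.5920·18.7500 + 0.4080·63.7500] = 32.9156
Node 0 (S = 100): V_0 = e^(−0.12)·[0.5920·6.7857 + 0.4080·32.9156] = 15.4750

$15.47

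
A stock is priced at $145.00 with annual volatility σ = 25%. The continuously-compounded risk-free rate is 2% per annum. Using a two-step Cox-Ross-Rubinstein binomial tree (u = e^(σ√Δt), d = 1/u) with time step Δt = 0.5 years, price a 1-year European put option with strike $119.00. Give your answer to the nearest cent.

$4.48

CRR parameters: u = e^(σ√Δt) = e^(0.25·√0.5) = 1.1934, d = 1/u = 0.8380
Per-period rate: rΔt = 0.02·0.5 = 0.01, so R = e^0.01 = 1.0101
Risk-neutral probability p = (e^0.01 − 0.8380)/(1.1934 − 0.8380) = 0.1721/0.3554 = 0.4842
Terminal stock prices: S_uu = 206.5, S_ud = 145, S_dd = 101.8
Terminal payoffs (K − S): max(-87.5, 0) = 0, max(-26, 0) = 0, max(17.18, 0) = 17.18
Node u (S = 173): V_u = e^(−0.01)·[0.4842·0.0000 + 0.5158·0.0000] = 0.0000
Node d (S = 121.5): V_d = e^(−0.01)·[0.4842·0.0000 + 0.5158·17.1827] = 8.7746
Node 0 (S = 145): V_0 = e^(−0.01)·[0.4842·0.0000 + 0.5158·8.7746] = 4.4809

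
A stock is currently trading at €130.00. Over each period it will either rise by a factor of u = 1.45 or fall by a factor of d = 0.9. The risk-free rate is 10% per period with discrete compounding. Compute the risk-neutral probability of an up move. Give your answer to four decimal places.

p = 0.3636

Risk-neutral probability p = (1 + 0.1 − 0.9)/(1.45 − 0.9) = 0.2000/0.5500 = 0.3636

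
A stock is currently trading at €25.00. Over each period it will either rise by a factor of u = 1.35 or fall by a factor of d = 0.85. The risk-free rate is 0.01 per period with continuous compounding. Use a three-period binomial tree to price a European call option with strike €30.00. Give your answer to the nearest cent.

€2.77

Risk-neutral probability p = (e^0.01 − 0.85)/(1.35 − 0.85) = 0.1601/0.5000 = 0.3201
Terminal stock prices: S_uuu = 61.51, S_uud = 38.73, S_udd = 24.38, S_ddd = 15.35
Terminal payoffs (S − K): max(31.51, 0) = 31.51, max(8.728, 0) = 8.728, max(-5.616, 0) = 0, max(-14.65, 0) = 0
Node uu (S = 45.56): V_uu = e^(−0.01)·[0.3201·31.5094 + 0.6799·8.7281] = 15.8610
Node ud (S = 28.69): V_ud = e^(−0.01)·[0.3201·8.7281 + 0.6799·0.0000] = 2.7661
Node dd (S = 18.06): V_dd = e^(−0.01)·[0.3201·0.0000 + 0.6799·0.0000] = 0.0000
Node u (S = 33.75): V_u = e^(−0.01)·[0.3201·15.8610 + 0.6799·2.7661] = 6.8885
Node d (S = 21.25): V_d = e^(−0.01)·[0.3201·2.7661 + 0.6799·0.0000] = 0.8766
Node 0 (S = 25): V_0 = e^(−0.01)·[0.3201·6.8885 + 0.6799·0.8766] = 2.7732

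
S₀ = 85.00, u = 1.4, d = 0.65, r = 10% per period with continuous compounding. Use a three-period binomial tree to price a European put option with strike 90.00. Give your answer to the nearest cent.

Risk-neutral probability p = (e^0.1 − 0.65)/(1.4 − 0.65) = 0.4552/0.7500 = 0.6069
Terminal stock prices: S_uuu = 233.2, S_uud = 108.3, S_udd = 50.28, S_ddd = 23.34
Terminal payoffs (K − S): max(-143.2, 0) = 0, max(-18.29, 0) = 0, max(39.72, 0) = 39.72, max(66.66, 0) = 66.66
Node uu (S = 166.6): V_uu = e^(−0.1)·[0.6069·0.0000 + 0.3931·0.0000] = 0.0000
Node ud (S = 77.35): V_ud = e^(−0.1)·[0.6069·0.0000 + 0.3931·39.7225] = 14.1292
Node dd (S = 35.91): V_dd = e^(−0.1)·[0.6069·39.7225 + 0.3931·66.6569] = 45.5229
Node u (S = 119): V_u = e^(−0.1)·[0.6069·0.0000 + 0.3931·14.1292] = 5.0257
Node d (S = 55.25): V_d = e^(−0.1)·[0.6069·14.1292 + 0.3931·45.5229] = 23.9512
Node 0 (S = 85): V_0 = e^(−0.1)·[0.6069·5.0257 + 0.3931·23.9512] = 11.2792

11.28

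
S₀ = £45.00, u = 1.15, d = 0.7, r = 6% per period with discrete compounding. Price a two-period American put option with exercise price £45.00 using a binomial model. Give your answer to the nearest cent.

Risk-neutral probability p = (1 + 0.06 − 0.7)/(1.15 − 0.7) = 0.3600/0.4500 = 0.8000
Terminal stock prices: S_uu = 59.51, S_ud = 36.22, S_dd = 22.05
Terminal payoffs (K − S): max(-14.51, 0) = 0, max(8.775, 0) = 8.775, max(22.95, 0) = 22.95
Node u (S = 51.75): continuation = 1/1.06·[0.8000·0.0000 + 0.2000·8.7750] = 1.6557; exercise value = 0.0000 ≤ continuation, so V_u = 1.6557
Node d (S = 31.5): continuation = 1/1.06·[0.8000·8.7750 + 0.2000·22.9500] = 10.9528; exercise value = 13.5000 > continuation, so V_d = 13.5000 (exercise)
Node 0 (S = 45): continuation = 1/1.06·[0.8000·1.6557 + 0.2000·13.5000] = 3.7967; exercise value = 0.0000 ≤ continuation, so V_0 = 3.7967

£3.80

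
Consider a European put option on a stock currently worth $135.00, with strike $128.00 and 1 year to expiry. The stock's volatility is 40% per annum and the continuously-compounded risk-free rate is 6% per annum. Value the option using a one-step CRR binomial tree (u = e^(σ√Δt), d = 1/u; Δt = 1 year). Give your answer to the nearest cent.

CRR parameters: u = e^(σ√Δt) = e^(0.4·√1) = 1.4918, d = 1/u = 0.6703
Per-period rate: rΔt = 0.06·1 = 0.06, so R = e^0.06 = 1.0618
Risk-neutral probability p = (e^0.06 − 0.6703)/(1.4918 − 0.6703) = 0.3915/0.8215 = 0.4766
Terminal stock prices: S_u = 201.4, S_d = 90.49
Terminal payoffs (K − S): max(-73.4, 0) = 0, max(37.51, 0) = 37.51
Node 0 (S = 135): V_0 = e^(−0.06)·[0.4766·0.0000 + 0.5234·37.5068] = 18.4884

$18.49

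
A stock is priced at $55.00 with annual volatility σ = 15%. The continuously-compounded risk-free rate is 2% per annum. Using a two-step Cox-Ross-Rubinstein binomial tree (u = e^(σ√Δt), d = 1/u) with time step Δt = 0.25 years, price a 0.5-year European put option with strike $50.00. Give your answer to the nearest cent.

CRR parameters: u = e^(σ√Δt) = e^(0.15·√0.25) = 1.0779, d = 1/u = 0.9277
Per-period rate: rΔt = 0.02·0.25 = 0.005, so R = e^0.005 = 1.0050
Risk-neutral probability p = (e^0.005 − 0.9277)/(1.0779 − 0.9277) = 0.0773/0.1501 = 0.5146
Terminal stock prices: S_uu = 63.9, S_ud = 55, S_dd = 47.34
Terminal payoffs (K − S): max(-13.9, 0) = 0, max(-5, 0) = 0, max(2.661, 0) = 2.661
Node u (S = 59.28): V_u = e^(−0.005)·[0.5146·0.0000 + 0.4854·0.0000] = 0.0000
Node d (S = 51.03): V_d = e^(−0.005)·[0.5146·0.0000 + 0.4854·2.6611] = 1.2851
Node 0 (S = 55): V_0 = e^(−0.005)·[0.5146·0.0000 + 0.4854·1.2851] = 0.6206

$0.62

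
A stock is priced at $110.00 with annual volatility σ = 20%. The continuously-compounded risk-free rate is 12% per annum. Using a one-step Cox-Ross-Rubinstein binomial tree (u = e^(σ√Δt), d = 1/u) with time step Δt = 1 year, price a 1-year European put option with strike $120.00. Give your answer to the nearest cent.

CRR parameters: u = e^(σ√Δt) = e^(0.2·√1) = 1.2214, d = 1/u = 0.8187
Per-period rate: rΔt = 0.12·1 = 0.12, so R = e^0.12 = 1.1275
Risk-neutral probability p = (e^0.12 − 0.8187)/(1.2214 − 0.8187) = 0.3088/0.4027 = 0.7668
Terminal stock prices: S_u = 134.4, S_d = 90.06
Terminal payoffs (K − S): max(-14.35, 0) = 0, max(29.94, 0) = 29.94
Node 0 (S = 110): V_0 = e^(−0.12)·[0.7668·0.0000 + 0.2332·29.9396] = 6.1926

$6.19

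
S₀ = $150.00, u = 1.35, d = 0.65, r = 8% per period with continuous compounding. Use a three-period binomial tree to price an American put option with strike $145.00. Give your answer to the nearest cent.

$20.91

Risk-neutral probability p = (e^0.08 − 0.65)/(1.35 − 0.65) = 0.4333/0.7000 = 0.6190
Terminal stock prices: S_uuu = 369.1, S_uud = 177.7, S_udd = 85.56, S_ddd = 41.19
Terminal payoffs (K − S): max(-224.1, 0) = 0, max(-32.69, 0) = 0, max(59.44, 0) = 59.44, max(103.8, 0) = 103.8
Node uu (S = 273.4): continuation = e^(−0.08)·[0.6190·0.0000 + 0.3810·0.0000] = 0.0000; exercise value = 0.0000 ≤ continuation, so V_uu = 0.0000
Node ud (S = 131.6): continuation = e^(−0.08)·[0.6190·0.0000 + 0.3810·59.4437] = 20.9078; exercise value = 13.3750 ≤ continuation, so V_ud = 20.9078
Node dd (S = 63.38): continuation = e^(−0.08)·[0.6190·59.4437 + 0.3810·103.8063] = 70.4769; exercise value = 81.6250 > continuation, so V_dd = 81.6250 (exercise)
Node u (S = 202.5): continuation = e^(−0.08)·[0.6190·0.0000 + 0.3810·20.9078] = 7.3538; exercise value = 0.0000 ≤ continuation, so V_u = 7.3538
Node d (S = 97.5): continuation = e^(−0.08)·[0.6190·20.9078 + 0.3810·81.6250] = 40.6561; exercise value = 47.5000 > continuation, so V_d = 47.5000 (exercise)
Node 0 (S = 150): continuation = e^(−0.08)·[0.6190·7.3538 + 0.3810·47.5000] = 20.9088; exercise value = 0.0000 ≤ continuation, so V_0 = 20.9088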